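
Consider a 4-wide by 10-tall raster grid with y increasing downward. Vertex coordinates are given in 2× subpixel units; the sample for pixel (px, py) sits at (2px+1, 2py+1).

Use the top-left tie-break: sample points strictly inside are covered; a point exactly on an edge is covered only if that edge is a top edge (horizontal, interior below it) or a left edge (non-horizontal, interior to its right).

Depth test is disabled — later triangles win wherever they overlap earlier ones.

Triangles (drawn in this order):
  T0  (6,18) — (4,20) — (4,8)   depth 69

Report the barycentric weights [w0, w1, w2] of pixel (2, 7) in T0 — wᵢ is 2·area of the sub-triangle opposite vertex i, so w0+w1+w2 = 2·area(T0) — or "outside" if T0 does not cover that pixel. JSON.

T0:
  2·area = 24
  edge (6, 18)→(4, 20): d=(-2,2) right/bottom  bias=-1
  edge (4, 20)→(4, 8): d=(0,-12) top-left  bias=+0
  edge (4, 8)→(6, 18): d=(2,10) right/bottom  bias=-1
    (1,1)@(3, 3): e=[36,-12,0] → ·  [on edge]
    (2,6)@(5, 13): e=[12,12,0] → ·  [on edge]
    (2,7)@(5, 15): e=[8,12,4] → #
    (3,7)@(7, 15): e=[4,36,-16] → ·
    (2,8)@(5, 17): e=[4,12,8] → #
    (3,8)@(7, 17): e=[0,36,-12] → ·  [on edge]
    (2,9)@(5, 19): e=[0,12,12] → ·  [on edge]
  covered (2 px):
    · · · ·
    · · · ·
    · · · ·
    · · · ·
    · · · ·
    · · · ·
    · · · ·
    · · # ·
    · · # ·
    · · · ·

Result: [12,4,8]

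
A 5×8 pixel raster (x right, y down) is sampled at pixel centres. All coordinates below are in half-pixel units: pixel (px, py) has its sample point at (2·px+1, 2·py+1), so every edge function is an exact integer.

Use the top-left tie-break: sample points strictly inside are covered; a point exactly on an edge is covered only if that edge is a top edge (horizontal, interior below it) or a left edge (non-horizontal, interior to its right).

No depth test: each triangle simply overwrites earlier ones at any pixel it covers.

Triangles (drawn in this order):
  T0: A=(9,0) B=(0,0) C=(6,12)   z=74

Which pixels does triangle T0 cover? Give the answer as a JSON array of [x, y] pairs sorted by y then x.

T0:
  2·area = 108  (B↔C swapped to make it positive)
  edge (9, 0)→(6, 12): d=(-3,12) right/bottom  bias=-1
  edge (6, 12)→(0, 0): d=(-6,-12) top-left  bias=+0
  edge (0, 0)→(9, 0): d=(9,0) top-left  bias=+0
    (0,0)@(1, 1): e=[93,6,9] → X
    (1,0)@(3, 1): e=[69,30,9] → X
    (2,0)@(5, 1): e=[45,54,9] → X
    (3,0)@(7, 1): e=[21,78,9] → X
    (4,0)@(9, 1): e=[-3,102,9] → .
    (0,1)@(1, 3): e=[87,-6,27] → .
    (1,1)@(3, 3): e=[63,18,27] → X
    (4,1)@(9, 3): e=[-9,90,27] → .
    (1,2)@(3, 5): e=[57,6,45] → X
    (4,2)@(9, 5): e=[-15,78,45] → .
    (1,3)@(3, 7): e=[51,-6,63] → .
    (2,3)@(5, 7): e=[27,18,63] → X
  covered (13 px):
    X X X X .
    . X X X .
    . X X X .
    . . X X .
    . . X . .
    . . . . .
    . . . . .
    . . . . .

Result: [[0,0],[1,0],[2,0],[3,0],[1,1],[2,1],[3,1],[1,2],[2,2],[3,2],[2,3],[3,3],[2,4]]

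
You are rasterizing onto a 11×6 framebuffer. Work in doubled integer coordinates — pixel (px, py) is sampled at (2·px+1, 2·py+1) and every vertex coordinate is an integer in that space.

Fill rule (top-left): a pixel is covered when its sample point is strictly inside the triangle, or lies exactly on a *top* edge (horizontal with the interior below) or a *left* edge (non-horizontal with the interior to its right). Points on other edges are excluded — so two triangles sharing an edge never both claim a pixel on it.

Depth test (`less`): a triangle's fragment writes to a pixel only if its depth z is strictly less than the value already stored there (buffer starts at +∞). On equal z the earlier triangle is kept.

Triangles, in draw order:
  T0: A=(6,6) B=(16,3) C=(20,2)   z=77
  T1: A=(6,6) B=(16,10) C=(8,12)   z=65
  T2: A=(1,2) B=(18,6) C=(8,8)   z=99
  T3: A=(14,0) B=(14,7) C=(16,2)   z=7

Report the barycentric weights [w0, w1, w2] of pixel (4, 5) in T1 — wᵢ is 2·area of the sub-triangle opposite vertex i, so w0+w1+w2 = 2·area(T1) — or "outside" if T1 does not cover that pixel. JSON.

T0:
  2·area = 2
  edge (6, 6)→(16, 3): d=(10,-3) top-left  bias=+0
  edge (16, 3)→(20, 2): d=(4,-1) top-left  bias=+0
  edge (20, 2)→(6, 6): d=(-14,4) right/bottom  bias=-1
  covered (0 px):
    · · · · · · · · · · ·
    · · · · · · · · · · ·
    · · · · · · · · · · ·
    · · · · · · · · · · ·
    · · · · · · · · · · ·
    · · · · · · · · · · ·
T1:
  2·area = 52
  edge (6, 6)→(16, 10): d=(10,4) right/bottom  bias=-1
  edge (16, 10)→(8, 12): d=(-8,2) right/bottom  bias=-1
  edge (8, 12)→(6, 6): d=(-2,-6) top-left  bias=+0
    (2,1)@(5, 3): e=[-26,78,0] → ·  [on edge]
    (3,3)@(7, 7): e=[6,42,4] → █
    (4,3)@(9, 7): e=[-2,38,16] → ·
    (3,4)@(7, 9): e=[26,26,0] → █  [on edge]
    (4,4)@(9, 9): e=[18,22,12] → █
    (5,4)@(11, 9): e=[10,18,24] → █
    (6,4)@(13, 9): e=[2,14,36] → █
    (7,4)@(15, 9): e=[-6,10,48] → ·
    (3,5)@(7, 11): e=[46,10,-4] → ·
    (4,5)@(9, 11): e=[38,6,8] → █
    (6,5)@(13, 11): e=[22,-2,32] → ·
  covered (7 px):
    · · · · · · · · · · ·
    · · · · · · · · · · ·
    · · · · · · · · · · ·
    · · · █ · · · · · · ·
    · · · █ █ █ █ · · · ·
    · · · · █ █ · · · · ·
T2:
  2·area = 74
  edge (1, 2)→(18, 6): d=(17,4) right/bottom  bias=-1
  edge (18, 6)→(8, 8): d=(-10,2) right/bottom  bias=-1
  edge (8, 8)→(1, 2): d=(-7,-6) top-left  bias=+0
    (1,1)@(3, 3): e=[9,60,5] → █
    (2,1)@(5, 3): e=[1,56,17] → █
    (3,1)@(7, 3): e=[-7,52,29] → ·
    (1,2)@(3, 5): e=[43,40,-9] → ·
    (2,2)@(5, 5): e=[35,36,3] → █
    (3,2)@(7, 5): e=[27,32,15] → █
    (4,2)@(9, 5): e=[19,28,27] → █
    (5,2)@(11, 5): e=[11,24,39] → █
    (6,2)@(13, 5): e=[3,20,51] → █
    (7,2)@(15, 5): e=[-5,16,63] → ·
    (2,3)@(5, 7): e=[69,16,-11] → ·
    (3,3)@(7, 7): e=[61,12,1] → █
    (6,3)@(13, 7): e=[37,0,37] → ·  [on edge]
    (1,4)@(3, 9): e=[111,0,-37] → ·  [on edge]
  covered (10 px):
    · · · · · · · · · · ·
    · █ █ · · · · · · · ·
    · · █ █ █ █ █ · · · ·
    · · · █ █ █ · · · · ·
    · · · · · · · · · · ·
    · · · · · · · · · · ·
T3:
  2·area = 14  (B↔C swapped to make it positive)
  edge (14, 0)→(16, 2): d=(2,2) right/bottom  bias=-1
  edge (16, 2)→(14, 7): d=(-2,5) right/bottom  bias=-1
  edge (14, 7)→(14, 0): d=(0,-7) top-left  bias=+0
    (7,0)@(15, 1): e=[0,7,7] → ·  [on edge]
    (7,1)@(15, 3): e=[4,3,7] → █
    (8,1)@(17, 3): e=[0,-7,21] → ·  [on edge]
    (7,2)@(15, 5): e=[8,-1,7] → ·
    (9,2)@(19, 5): e=[0,-21,35] → ·  [on edge]
    (10,3)@(21, 7): e=[0,-35,49] → ·  [on edge]
  covered (1 px):
    · · · · · · · · · · ·
    · · · · · · · █ · · ·
    · · · · · · · · · · ·
    · · · · · · · · · · ·
    · · · · · · · · · · ·
    · · · · · · · · · · ·

Final: [6,8,38]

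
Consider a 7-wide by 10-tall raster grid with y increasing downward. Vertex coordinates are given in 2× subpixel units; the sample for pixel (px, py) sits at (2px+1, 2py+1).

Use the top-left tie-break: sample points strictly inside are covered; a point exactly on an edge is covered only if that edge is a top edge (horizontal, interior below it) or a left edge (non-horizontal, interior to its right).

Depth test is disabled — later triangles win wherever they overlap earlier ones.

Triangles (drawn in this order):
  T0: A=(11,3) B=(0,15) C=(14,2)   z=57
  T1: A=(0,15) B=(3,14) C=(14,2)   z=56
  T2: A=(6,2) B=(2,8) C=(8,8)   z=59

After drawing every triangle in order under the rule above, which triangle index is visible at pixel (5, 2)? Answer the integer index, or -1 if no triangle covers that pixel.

T0:
  2·area = 25  (B↔C swapped to make it positive)
  edge (11, 3)→(14, 2): d=(3,-1) top-left  bias=+0
  edge (14, 2)→(0, 15): d=(-14,13) right/bottom  bias=-1
  edge (0, 15)→(11, 3): d=(11,-12) top-left  bias=+0
    (5,1)@(11, 3): e=[0,25,0] → #  [on edge]
    (6,1)@(13, 3): e=[2,-1,24] → ·
    (2,2)@(5, 5): e=[0,75,-50] → ·  [on edge]
    (5,2)@(11, 5): e=[6,-3,22] → ·
  covered (1 px):
    · · · · · · ·
    · · · · · # ·
    · · · · · · ·
    · · · · · · ·
    · · · · · · ·
    · · · · · · ·
    · · · · · · ·
    · · · · · · ·
    · · · · · · ·
    · · · · · · ·
T1:
  2·area = 25  (B↔C swapped to make it positive)
  edge (0, 15)→(14, 2): d=(14,-13) top-left  bias=+0
  edge (14, 2)→(3, 14): d=(-11,12) right/bottom  bias=-1
  edge (3, 14)→(0, 15): d=(-3,1) right/bottom  bias=-1
    (6,1)@(13, 3): e=[1,1,23] → #
    (5,2)@(11, 5): e=[3,3,19] → #
    (6,2)@(13, 5): e=[29,-21,17] → ·
    (4,3)@(9, 7): e=[5,5,15] → #
    (5,3)@(11, 7): e=[31,-19,13] → ·
    (3,4)@(7, 9): e=[7,7,11] → #
    (4,4)@(9, 9): e=[33,-17,9] → ·
    (2,5)@(5, 11): e=[9,9,7] → #
    (3,5)@(7, 11): e=[35,-15,5] → ·
    (1,6)@(3, 13): e=[11,11,3] → #
    (2,6)@(5, 13): e=[37,-13,1] → ·
    (1,7)@(3, 15): e=[39,-11,-3] → ·
  covered (6 px):
    · · · · · · ·
    · · · · · · #
    · · · · · # ·
    · · · · # · ·
    · · · # · · ·
    · · # · · · ·
    · # · · · · ·
    · · · · · · ·
    · · · · · · ·
    · · · · · · ·
T2:
  2·area = 36  (B↔C swapped to make it positive)
  edge (6, 2)→(8, 8): d=(2,6) right/bottom  bias=-1
  edge (8, 8)→(2, 8): d=(-6,0) right/bottom  bias=-1
  edge (2, 8)→(6, 2): d=(4,-6) top-left  bias=+0
    (2,2)@(5, 5): e=[12,18,6] → #
    (3,2)@(7, 5): e=[0,18,18] → ·  [on edge]
    (1,3)@(3, 7): e=[28,6,2] → #
    (3,3)@(7, 7): e=[4,6,26] → #
    (4,3)@(9, 7): e=[-8,6,38] → ·
    (1,4)@(3, 9): e=[32,-6,10] → ·
    (2,4)@(5, 9): e=[20,-6,22] → ·
    (3,4)@(7, 9): e=[8,-6,34] → ·
    (4,5)@(9, 11): e=[0,-18,54] → ·  [on edge]
    (5,8)@(11, 17): e=[0,-54,90] → ·  [on edge]
  covered (4 px):
    · · · · · · ·
    · · · · · · ·
    · · # · · · ·
    · # # # · · ·
    · · · · · · ·
    · · · · · · ·
    · · · · · · ·
    · · · · · · ·
    · · · · · · ·
    · · · · · · ·

Z-buffer (winner per pixel, '.' = empty):
  . . . . . . .
  . . . . . 0 1
  . . 2 . . 1 .
  . 2 2 2 1 . .
  . . . 1 . . .
  . . 1 . . . .
  . 1 . . . . .
  . . . . . . .
  . . . . . . .
  . . . . . . .

Result: 1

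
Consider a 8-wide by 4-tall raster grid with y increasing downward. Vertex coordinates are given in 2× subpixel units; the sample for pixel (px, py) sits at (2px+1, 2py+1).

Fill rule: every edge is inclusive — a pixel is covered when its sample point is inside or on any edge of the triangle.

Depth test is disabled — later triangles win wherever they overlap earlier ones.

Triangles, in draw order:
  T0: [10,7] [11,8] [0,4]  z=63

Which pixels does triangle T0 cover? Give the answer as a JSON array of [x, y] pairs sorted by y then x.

T0:
  2·area = 7
  edge (10, 7)→(11, 8): d=(1,1) inclusive
  edge (11, 8)→(0, 4): d=(-11,-4) inclusive
  edge (0, 4)→(10, 7): d=(10,3) inclusive
    (1,2)@(3, 5): e=[5,1,1] → █
    (2,2)@(5, 5): e=[3,9,-5] → ·
    (1,3)@(3, 7): e=[7,-21,21] → ·
    (4,3)@(9, 7): e=[1,3,3] → █
    (5,3)@(11, 7): e=[-1,11,-3] → ·
  covered (2 px):
    · · · · · · · ·
    · · · · · · · ·
    · █ · · · · · ·
    · · · · █ · · ·

Answer: [[1,2],[4,3]]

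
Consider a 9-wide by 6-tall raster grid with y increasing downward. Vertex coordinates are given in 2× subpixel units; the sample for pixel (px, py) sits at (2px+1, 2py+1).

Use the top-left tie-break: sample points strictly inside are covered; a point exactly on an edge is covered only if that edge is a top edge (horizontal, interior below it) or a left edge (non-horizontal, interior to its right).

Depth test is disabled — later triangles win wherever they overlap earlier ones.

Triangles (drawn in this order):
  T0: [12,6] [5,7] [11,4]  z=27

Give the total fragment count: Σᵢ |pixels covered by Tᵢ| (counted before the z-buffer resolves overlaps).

T0:
  2·area = 15
  edge (12, 6)→(5, 7): d=(-7,1) right/bottom  bias=-1
  edge (5, 7)→(11, 4): d=(6,-3) top-left  bias=+0
  edge (11, 4)→(12, 6): d=(1,2) right/bottom  bias=-1
    (8,0)@(17, 1): e=[30,0,-15] → ·  [on edge]
    (6,1)@(13, 3): e=[20,0,-5] → ·  [on edge]
    (4,2)@(9, 5): e=[10,0,5] → █  [on edge]
    (5,2)@(11, 5): e=[8,6,1] → █
    (6,2)@(13, 5): e=[6,12,-3] → ·
    (2,3)@(5, 7): e=[0,0,15] → ·  [on edge]
    (4,3)@(9, 7): e=[-4,12,7] → ·
    (5,3)@(11, 7): e=[-6,18,3] → ·
    (0,4)@(1, 9): e=[-10,0,25] → ·  [on edge]
  covered (2 px):
    · · · · · · · · ·
    · · · · · · · · ·
    · · · · █ █ · · ·
    · · · · · · · · ·
    · · · · · · · · ·
    · · · · · · · · ·

Answer: 2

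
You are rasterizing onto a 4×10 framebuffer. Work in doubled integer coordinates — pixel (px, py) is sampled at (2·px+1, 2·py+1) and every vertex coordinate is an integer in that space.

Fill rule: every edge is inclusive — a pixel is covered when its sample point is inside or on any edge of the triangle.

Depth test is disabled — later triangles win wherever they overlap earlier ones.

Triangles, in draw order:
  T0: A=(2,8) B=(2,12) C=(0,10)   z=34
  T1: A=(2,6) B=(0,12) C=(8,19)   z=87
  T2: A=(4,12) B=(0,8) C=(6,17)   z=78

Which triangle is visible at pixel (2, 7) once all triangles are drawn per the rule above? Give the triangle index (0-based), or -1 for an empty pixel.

T0:
  2·area = 8
  edge (2, 8)→(2, 12): d=(0,4) inclusive
  edge (2, 12)→(0, 10): d=(-2,-2) inclusive
  edge (0, 10)→(2, 8): d=(2,-2) inclusive
    (3,1)@(7, 3): e=[-20,28,0] → ·  [on edge]
    (2,2)@(5, 5): e=[-12,20,0] → ·  [on edge]
    (1,3)@(3, 7): e=[-4,12,0] → ·  [on edge]
    (0,4)@(1, 9): e=[4,4,0] → █  [on edge]
    (1,4)@(3, 9): e=[-4,8,4] → ·
    (0,5)@(1, 11): e=[4,0,4] → █  [on edge]
    (1,5)@(3, 11): e=[-4,4,8] → ·
    (0,6)@(1, 13): e=[4,-4,8] → ·
    (1,6)@(3, 13): e=[-4,0,12] → ·  [on edge]
    (2,7)@(5, 15): e=[-12,0,20] → ·  [on edge]
    (3,8)@(7, 17): e=[-20,0,28] → ·  [on edge]
  covered (2 px):
    · · · ·
    · · · ·
    · · · ·
    · · · ·
    █ · · ·
    █ · · ·
    · · · ·
    · · · ·
    · · · ·
    · · · ·
T1:
  2·area = 62  (B↔C swapped to make it positive)
  edge (2, 6)→(8, 19): d=(6,13) inclusive
  edge (8, 19)→(0, 12): d=(-8,-7) inclusive
  edge (0, 12)→(2, 6): d=(2,-6) inclusive
    (1,1)@(3, 3): e=[-31,93,0] → ·  [on edge]
    (0,4)@(1, 9): e=[31,31,0] → █  [on edge]
    (1,4)@(3, 9): e=[5,45,12] → █
    (2,4)@(5, 9): e=[-21,59,24] → ·
    (0,5)@(1, 11): e=[43,15,4] → █
    (2,5)@(5, 11): e=[-9,43,28] → ·
    (0,6)@(1, 13): e=[55,-1,8] → ·
    (1,6)@(3, 13): e=[29,13,20] → █
    (2,6)@(5, 13): e=[3,27,32] → █
    (3,6)@(7, 13): e=[-23,41,44] → ·
    (1,7)@(3, 15): e=[41,-3,24] → ·
    (2,7)@(5, 15): e=[15,11,36] → █
  covered (8 px):
    · · · ·
    · · · ·
    · · · ·
    · · · ·
    █ █ · ·
    █ █ · ·
    · █ █ ·
    · · █ ·
    · · · █
    · · · ·
T2:
  2·area = 12  (B↔C swapped to make it positive)
  edge (4, 12)→(6, 17): d=(2,5) inclusive
  edge (6, 17)→(0, 8): d=(-6,-9) inclusive
  edge (0, 8)→(4, 12): d=(4,4) inclusive
    (0,4)@(1, 9): e=[9,3,0] → █  [on edge]
    (1,4)@(3, 9): e=[-1,21,-8] → ·
    (0,5)@(1, 11): e=[13,-9,8] → ·
    (1,5)@(3, 11): e=[3,9,0] → █  [on edge]
    (2,5)@(5, 11): e=[-7,27,-8] → ·
    (1,6)@(3, 13): e=[7,-3,8] → ·
    (2,6)@(5, 13): e=[-3,15,0] → ·  [on edge]
    (2,7)@(5, 15): e=[1,3,8] → █
    (3,7)@(7, 15): e=[-9,21,0] → ·  [on edge]
    (2,8)@(5, 17): e=[5,-9,16] → ·
  covered (3 px):
    · · · ·
    · · · ·
    · · · ·
    · · · ·
    █ · · ·
    · █ · ·
    · · · ·
    · · █ ·
    · · · ·
    · · · ·

Z-buffer (winner per pixel, '.' = empty):
  . . . .
  . . . .
  . . . .
  . . . .
  2 1 . .
  1 2 . .
  . 1 1 .
  . . 2 .
  . . . 1
  . . . .

Answer: 2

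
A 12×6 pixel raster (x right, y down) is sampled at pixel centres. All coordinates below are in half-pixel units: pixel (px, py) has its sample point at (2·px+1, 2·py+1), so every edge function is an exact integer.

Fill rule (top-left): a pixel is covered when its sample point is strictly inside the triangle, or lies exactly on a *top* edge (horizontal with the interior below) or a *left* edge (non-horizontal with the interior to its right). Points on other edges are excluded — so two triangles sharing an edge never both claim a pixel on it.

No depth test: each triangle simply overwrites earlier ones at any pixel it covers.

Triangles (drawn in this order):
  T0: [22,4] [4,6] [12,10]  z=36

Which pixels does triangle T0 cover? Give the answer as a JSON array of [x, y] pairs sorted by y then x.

T0:
  2·area = 88  (B↔C swapped to make it positive)
  edge (22, 4)→(12, 10): d=(-10,6) right/bottom  bias=-1
  edge (12, 10)→(4, 6): d=(-8,-4) top-left  bias=+0
  edge (4, 6)→(22, 4): d=(18,-2) top-left  bias=+0
    (6,2)@(13, 5): e=[44,44,0] → X  [on edge]
    (7,2)@(15, 5): e=[32,52,4] → X
    (8,2)@(17, 5): e=[20,60,8] → X
    (9,2)@(19, 5): e=[8,68,12] → X
    (10,2)@(21, 5): e=[-4,76,16] → .
    (3,3)@(7, 7): e=[60,4,24] → X
    (4,3)@(9, 7): e=[48,12,28] → X
    (5,3)@(11, 7): e=[36,20,32] → X
    (8,3)@(17, 7): e=[0,44,44] → .  [on edge]
    (9,3)@(19, 7): e=[-12,52,48] → .
    (3,4)@(7, 9): e=[40,-12,60] → .
    (4,4)@(9, 9): e=[28,-4,64] → .
  covered (11 px):
    . . . . . . . . . . . .
    . . . . . . . . . . . .
    . . . . . . X X X X . .
    . . . X X X X X . . . .
    . . . . . X X . . . . .
    . . . . . . . . . . . .

Result: [[6,2],[7,2],[8,2],[9,2],[3,3],[4,3],[5,3],[6,3],[7,3],[5,4],[6,4]]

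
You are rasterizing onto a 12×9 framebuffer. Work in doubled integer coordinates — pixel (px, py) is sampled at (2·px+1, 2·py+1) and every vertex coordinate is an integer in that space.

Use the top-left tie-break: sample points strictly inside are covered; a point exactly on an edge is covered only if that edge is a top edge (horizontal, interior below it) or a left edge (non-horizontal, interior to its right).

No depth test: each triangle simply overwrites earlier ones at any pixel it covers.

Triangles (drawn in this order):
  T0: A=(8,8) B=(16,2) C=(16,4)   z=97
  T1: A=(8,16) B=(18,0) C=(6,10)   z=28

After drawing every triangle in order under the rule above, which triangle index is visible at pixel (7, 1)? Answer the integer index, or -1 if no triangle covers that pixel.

T0:
  2·area = 16
  edge (8, 8)→(16, 2): d=(8,-6) top-left  bias=+0
  edge (16, 2)→(16, 4): d=(0,2) right/bottom  bias=-1
  edge (16, 4)→(8, 8): d=(-8,4) right/bottom  bias=-1
    (7,1)@(15, 3): e=[2,2,12] → X
    (8,1)@(17, 3): e=[14,-2,4] → .
    (6,2)@(13, 5): e=[6,6,4] → X
    (7,2)@(15, 5): e=[18,2,-4] → .
    (6,3)@(13, 7): e=[22,6,-12] → .
  covered (2 px):
    . . . . . . . . . . . .
    . . . . . . . X . . . .
    . . . . . . X . . . . .
    . . . . . . . . . . . .
    . . . . . . . . . . . .
    . . . . . . . . . . . .
    . . . . . . . . . . . .
    . . . . . . . . . . . .
    . . . . . . . . . . . .
T1:
  2·area = 92  (B↔C swapped to make it positive)
  edge (8, 16)→(6, 10): d=(-2,-6) top-left  bias=+0
  edge (6, 10)→(18, 0): d=(12,-10) top-left  bias=+0
  edge (18, 0)→(8, 16): d=(-10,16) right/bottom  bias=-1
    (1,0)@(3, 1): e=[0,-138,230] → .  [on edge]
    (8,0)@(17, 1): e=[84,2,6] → X
    (9,0)@(19, 1): e=[96,22,-26] → .
    (7,1)@(15, 3): e=[68,6,18] → X
    (8,1)@(17, 3): e=[80,26,-14] → .
    (6,2)@(13, 5): e=[52,10,30] → X
    (7,2)@(15, 5): e=[64,30,-2] → .
    (2,3)@(5, 7): e=[0,-46,138] → .  [on edge]
    (5,3)@(11, 7): e=[36,14,42] → X
    (7,3)@(15, 7): e=[60,54,-22] → .
    (4,4)@(9, 9): e=[20,18,54] → X
    (6,4)@(13, 9): e=[44,58,-10] → .
    (3,6)@(7, 13): e=[0,46,46] → X  [on edge]
  covered (12 px):
    . . . . . . . . X . . .
    . . . . . . . X . . . .
    . . . . . . X . . . . .
    . . . . . X X . . . . .
    . . . . X X . . . . . .
    . . . X X X . . . . . .
    . . . X X . . . . . . .
    . . . . . . . . . . . .
    . . . . . . . . . . . .

Z-buffer (winner per pixel, '.' = empty):
  . . . . . . . . 1 . . .
  . . . . . . . 1 . . . .
  . . . . . . 1 . . . . .
  . . . . . 1 1 . . . . .
  . . . . 1 1 . . . . . .
  . . . 1 1 1 . . . . . .
  . . . 1 1 . . . . . . .
  . . . . . . . . . . . .
  . . . . . . . . . . . .

Final: 1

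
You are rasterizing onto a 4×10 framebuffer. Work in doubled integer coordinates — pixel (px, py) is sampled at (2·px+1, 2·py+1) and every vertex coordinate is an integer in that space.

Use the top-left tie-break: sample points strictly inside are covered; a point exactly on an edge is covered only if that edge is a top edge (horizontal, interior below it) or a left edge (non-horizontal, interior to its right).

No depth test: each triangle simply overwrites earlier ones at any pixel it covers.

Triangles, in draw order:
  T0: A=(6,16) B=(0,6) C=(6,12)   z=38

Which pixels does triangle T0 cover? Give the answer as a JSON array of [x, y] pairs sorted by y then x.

T0:
  2·area = 24
  edge (6, 16)→(0, 6): d=(-6,-10) top-left  bias=+0
  edge (0, 6)→(6, 12): d=(6,6) right/bottom  bias=-1
  edge (6, 12)→(6, 16): d=(0,4) right/bottom  bias=-1
    (0,3)@(1, 7): e=[4,0,20] → ·  [on edge]
    (1,4)@(3, 9): e=[12,0,12] → ·  [on edge]
    (1,5)@(3, 11): e=[0,12,12] → █  [on edge]
    (2,5)@(5, 11): e=[20,0,4] → ·  [on edge]
    (1,6)@(3, 13): e=[-12,24,12] → ·
    (2,6)@(5, 13): e=[8,12,4] → █
    (3,6)@(7, 13): e=[28,0,-4] → ·  [on edge]
    (2,7)@(5, 15): e=[-4,24,4] → ·
  covered (2 px):
    · · · ·
    · · · ·
    · · · ·
    · · · ·
    · · · ·
    · █ · ·
    · · █ ·
    · · · ·
    · · · ·
    · · · ·

Final: [[1,5],[2,6]]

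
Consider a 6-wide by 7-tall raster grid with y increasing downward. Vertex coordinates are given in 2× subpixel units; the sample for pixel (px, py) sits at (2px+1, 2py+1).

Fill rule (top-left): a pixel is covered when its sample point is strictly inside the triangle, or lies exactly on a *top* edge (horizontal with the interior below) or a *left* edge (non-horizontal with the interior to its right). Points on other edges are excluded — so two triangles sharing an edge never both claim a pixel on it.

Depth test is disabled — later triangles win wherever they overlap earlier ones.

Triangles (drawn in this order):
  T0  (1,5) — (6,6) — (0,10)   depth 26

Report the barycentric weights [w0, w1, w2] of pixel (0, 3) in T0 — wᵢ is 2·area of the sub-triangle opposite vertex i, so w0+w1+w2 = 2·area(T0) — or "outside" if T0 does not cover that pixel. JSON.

T0:
  2·area = 26
  edge (1, 5)→(6, 6): d=(5,1) right/bottom  bias=-1
  edge (6, 6)→(0, 10): d=(-6,4) right/bottom  bias=-1
  edge (0, 10)→(1, 5): d=(1,-5) top-left  bias=+0
    (0,2)@(1, 5): e=[0,26,0] → .  [on edge]
    (0,3)@(1, 7): e=[10,14,2] → X
    (1,3)@(3, 7): e=[8,6,12] → X
    (2,3)@(5, 7): e=[6,-2,22] → .
    (5,3)@(11, 7): e=[0,-26,52] → .  [on edge]
    (0,4)@(1, 9): e=[20,2,4] → X
    (1,4)@(3, 9): e=[18,-6,14] → .
    (0,5)@(1, 11): e=[30,-10,6] → .
  covered (3 px):
    . . . . . .
    . . . . . .
    . . . . . .
    X X . . . .
    X . . . . .
    . . . . . .
    . . . . . .

Result: [14,2,10]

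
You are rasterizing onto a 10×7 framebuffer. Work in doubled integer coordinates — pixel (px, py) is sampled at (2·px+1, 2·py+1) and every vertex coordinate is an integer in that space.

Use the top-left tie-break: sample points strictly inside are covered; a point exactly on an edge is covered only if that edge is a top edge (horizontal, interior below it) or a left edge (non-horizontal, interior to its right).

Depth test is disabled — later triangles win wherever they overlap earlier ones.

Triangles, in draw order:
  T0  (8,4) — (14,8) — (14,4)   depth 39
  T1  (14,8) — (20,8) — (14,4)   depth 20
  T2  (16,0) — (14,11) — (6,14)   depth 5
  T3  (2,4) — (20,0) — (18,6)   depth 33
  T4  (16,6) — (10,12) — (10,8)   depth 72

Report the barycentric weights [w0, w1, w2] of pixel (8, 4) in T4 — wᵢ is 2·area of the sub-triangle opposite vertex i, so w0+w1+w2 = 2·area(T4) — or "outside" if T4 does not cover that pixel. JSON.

T0:
  2·area = 24  (B↔C swapped to make it positive)
  edge (8, 4)→(14, 4): d=(6,0) top-left  bias=+0
  edge (14, 4)→(14, 8): d=(0,4) right/bottom  bias=-1
  edge (14, 8)→(8, 4): d=(-6,-4) top-left  bias=+0
    (5,2)@(11, 5): e=[6,12,6] → X
    (6,2)@(13, 5): e=[6,4,14] → X
    (7,2)@(15, 5): e=[6,-4,22] → .
    (5,3)@(11, 7): e=[18,12,-6] → .
    (6,3)@(13, 7): e=[18,4,2] → X
    (7,3)@(15, 7): e=[18,-4,10] → .
    (6,4)@(13, 9): e=[30,4,-10] → .
  covered (3 px):
    . . . . . . . . . .
    . . . . . . . . . .
    . . . . . X X . . .
    . . . . . . X . . .
    . . . . . . . . . .
    . . . . . . . . . .
    . . . . . . . . . .
T1:
  2·area = 24  (B↔C swapped to make it positive)
  edge (14, 8)→(14, 4): d=(0,-4) top-left  bias=+0
  edge (14, 4)→(20, 8): d=(6,4) right/bottom  bias=-1
  edge (20, 8)→(14, 8): d=(-6,0) right/bottom  bias=-1
    (7,2)@(15, 5): e=[4,2,18] → X
    (8,2)@(17, 5): e=[12,-6,18] → .
    (7,3)@(15, 7): e=[4,14,6] → X
    (8,3)@(17, 7): e=[12,6,6] → X
    (9,3)@(19, 7): e=[20,-2,6] → .
    (7,4)@(15, 9): e=[4,26,-6] → .
    (8,4)@(17, 9): e=[12,18,-6] → .
  covered (3 px):
    . . . . . . . . . .
    . . . . . . . . . .
    . . . . . . . X . .
    . . . . . . . X X .
    . . . . . . . . . .
    . . . . . . . . . .
    . . . . . . . . . .
T2:
  2·area = 82
  edge (16, 0)→(14, 11): d=(-2,11) right/bottom  bias=-1
  edge (14, 11)→(6, 14): d=(-8,3) right/bottom  bias=-1
  edge (6, 14)→(16, 0): d=(10,-14) top-left  bias=+0
    (7,1)@(15, 3): e=[5,61,16] → X
    (8,1)@(17, 3): e=[-17,55,44] → .
    (6,2)@(13, 5): e=[23,51,8] → X
    (8,2)@(17, 5): e=[-21,39,64] → .
    (5,3)@(11, 7): e=[41,41,0] → X  [on edge]
    (7,3)@(15, 7): e=[-3,29,56] → .
    (5,4)@(11, 9): e=[37,25,20] → X
    (7,4)@(15, 9): e=[-7,13,76] → .
    (4,5)@(9, 11): e=[55,15,12] → X
    (7,5)@(15, 11): e=[-11,-3,96] → .
    (3,6)@(7, 13): e=[73,5,4] → X
    (4,6)@(9, 13): e=[51,-1,32] → .
  covered (11 px):
    . . . . . . . . . .
    . . . . . . . X . .
    . . . . . . X X . .
    . . . . . X X . . .
    . . . . . X X . . .
    . . . . X X X . . .
    . . . X . . . . . .
T3:
  2·area = 100
  edge (2, 4)→(20, 0): d=(18,-4) top-left  bias=+0
  edge (20, 0)→(18, 6): d=(-2,6) right/bottom  bias=-1
  edge (18, 6)→(2, 4): d=(-16,-2) top-left  bias=+0
    (8,0)@(17, 1): e=[6,16,78] → X
    (9,0)@(19, 1): e=[14,4,82] → X
    (3,1)@(7, 3): e=[2,72,26] → X
    (4,1)@(9, 3): e=[10,60,30] → X
    (5,1)@(11, 3): e=[18,48,34] → X
    (6,1)@(13, 3): e=[26,36,38] → X
    (7,1)@(15, 3): e=[34,24,42] → X
    (9,1)@(19, 3): e=[50,0,50] → .  [on edge]
    (3,2)@(7, 5): e=[38,68,-6] → .
    (4,2)@(9, 5): e=[46,56,-2] → .
    (5,2)@(11, 5): e=[54,44,2] → X
    (9,2)@(19, 5): e=[86,-4,18] → .
    (8,4)@(17, 9): e=[150,0,-50] → .  [on edge]
  covered (12 px):
    . . . . . . . . X X
    . . . X X X X X X .
    . . . . . X X X X .
    . . . . . . . . . .
    . . . . . . . . . .
    . . . . . . . . . .
    . . . . . . . . . .
T4:
  2·area = 24
  edge (16, 6)→(10, 12): d=(-6,6) right/bottom  bias=-1
  edge (10, 12)→(10, 8): d=(0,-4) top-left  bias=+0
  edge (10, 8)→(16, 6): d=(6,-2) top-left  bias=+0
    (9,1)@(19, 3): e=[0,36,-12] → .  [on edge]
    (8,2)@(17, 5): e=[0,28,-4] → .  [on edge]
    (9,2)@(19, 5): e=[-12,36,0] → .  [on edge]
    (6,3)@(13, 7): e=[12,12,0] → X  [on edge]
    (7,3)@(15, 7): e=[0,20,4] → .  [on edge]
    (3,4)@(7, 9): e=[36,-12,0] → .  [on edge]
    (5,4)@(11, 9): e=[12,4,8] → X
    (6,4)@(13, 9): e=[0,12,12] → .  [on edge]
    (0,5)@(1, 11): e=[60,-36,0] → .  [on edge]
    (5,5)@(11, 11): e=[0,4,20] → .  [on edge]
    (4,6)@(9, 13): e=[0,-4,28] → .  [on edge]
  covered (2 px):
    . . . . . . . . . .
    . . . . . . . . . .
    . . . . . . . . . .
    . . . . . . X . . .
    . . . . . X . . . .
    . . . . . . . . . .
    . . . . . . . . . .

Final: "outside"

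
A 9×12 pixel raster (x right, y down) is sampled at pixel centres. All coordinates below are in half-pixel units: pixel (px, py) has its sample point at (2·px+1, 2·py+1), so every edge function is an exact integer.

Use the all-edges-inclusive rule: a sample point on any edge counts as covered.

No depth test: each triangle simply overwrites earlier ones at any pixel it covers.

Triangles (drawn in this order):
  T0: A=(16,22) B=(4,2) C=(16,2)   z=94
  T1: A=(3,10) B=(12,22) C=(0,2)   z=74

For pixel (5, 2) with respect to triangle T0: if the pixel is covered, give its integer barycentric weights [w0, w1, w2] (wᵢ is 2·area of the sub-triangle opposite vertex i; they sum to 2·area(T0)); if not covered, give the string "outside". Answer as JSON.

T0:
  2·area = 240
  edge (16, 22)→(4, 2): d=(-12,-20) inclusive
  edge (4, 2)→(16, 2): d=(12,0) inclusive
  edge (16, 2)→(16, 22): d=(0,20) inclusive
    (2,1)@(5, 3): e=[8,12,220] → #
    (3,1)@(7, 3): e=[48,12,180] → #
    (4,1)@(9, 3): e=[88,12,140] → #
    (5,1)@(11, 3): e=[128,12,100] → #
    (6,1)@(13, 3): e=[168,12,60] → #
    (7,1)@(15, 3): e=[208,12,20] → #
    (8,1)@(17, 3): e=[248,12,-20] → ·
    (2,2)@(5, 5): e=[-16,36,220] → ·
    (3,2)@(7, 5): e=[24,36,180] → #
    (8,2)@(17, 5): e=[224,36,-20] → ·
    (3,3)@(7, 7): e=[0,60,180] → #  [on edge]
    (8,3)@(17, 7): e=[200,60,-20] → ·
    (6,8)@(13, 17): e=[0,180,60] → #  [on edge]
  covered (31 px):
    · · · · · · · · ·
    · · # # # # # # ·
    · · · # # # # # ·
    · · · # # # # # ·
    · · · · # # # # ·
    · · · · · # # # ·
    · · · · · # # # ·
    · · · · · · # # ·
    · · · · · · # # ·
    · · · · · · · # ·
    · · · · · · · · ·
    · · · · · · · · ·
T1:
  2·area = 36  (B↔C swapped to make it positive)
  edge (3, 10)→(0, 2): d=(-3,-8) inclusive
  edge (0, 2)→(12, 22): d=(12,20) inclusive
  edge (12, 22)→(3, 10): d=(-9,-12) inclusive
    (1,3)@(3, 7): e=[9,0,27] → #  [on edge]
    (2,3)@(5, 7): e=[25,-40,51] → ·
    (1,4)@(3, 9): e=[3,24,9] → #
    (2,4)@(5, 9): e=[19,-16,33] → ·
    (1,5)@(3, 11): e=[-3,48,-9] → ·
    (2,5)@(5, 11): e=[13,8,15] → #
    (3,5)@(7, 11): e=[29,-32,39] → ·
    (2,6)@(5, 13): e=[7,32,-3] → ·
    (3,7)@(7, 15): e=[17,16,3] → #
    (4,7)@(9, 15): e=[33,-24,27] → ·
    (3,8)@(7, 17): e=[11,40,-15] → ·
    (4,8)@(9, 17): e=[27,0,9] → #  [on edge]
  covered (5 px):
    · · · · · · · · ·
    · · · · · · · · ·
    · · · · · · · · ·
    · # · · · · · · ·
    · # · · · · · · ·
    · · # · · · · · ·
    · · · · · · · · ·
    · · · # · · · · ·
    · · · · # · · · ·
    · · · · · · · · ·
    · · · · · · · · ·
    · · · · · · · · ·

Result: [36,100,104]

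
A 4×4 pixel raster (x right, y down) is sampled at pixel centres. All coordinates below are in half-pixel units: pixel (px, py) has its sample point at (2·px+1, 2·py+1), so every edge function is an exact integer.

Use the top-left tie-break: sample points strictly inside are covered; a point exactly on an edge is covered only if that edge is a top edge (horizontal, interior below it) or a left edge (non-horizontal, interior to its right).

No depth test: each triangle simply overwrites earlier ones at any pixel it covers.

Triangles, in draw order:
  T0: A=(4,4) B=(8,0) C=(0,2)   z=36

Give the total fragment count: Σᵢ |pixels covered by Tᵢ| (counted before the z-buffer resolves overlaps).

T0:
  2·area = 24  (B↔C swapped to make it positive)
  edge (4, 4)→(0, 2): d=(-4,-2) top-left  bias=+0
  edge (0, 2)→(8, 0): d=(8,-2) top-left  bias=+0
  edge (8, 0)→(4, 4): d=(-4,4) right/bottom  bias=-1
    (2,0)@(5, 1): e=[14,2,8] → █
    (3,0)@(7, 1): e=[18,6,0] → ·  [on edge]
    (1,1)@(3, 3): e=[2,14,8] → █
    (2,1)@(5, 3): e=[6,18,0] → ·  [on edge]
    (1,2)@(3, 5): e=[-6,30,0] → ·  [on edge]
    (0,3)@(1, 7): e=[-18,42,0] → ·  [on edge]
  covered (2 px):
    · · █ ·
    · █ · ·
    · · · ·
    · · · ·

Final: 2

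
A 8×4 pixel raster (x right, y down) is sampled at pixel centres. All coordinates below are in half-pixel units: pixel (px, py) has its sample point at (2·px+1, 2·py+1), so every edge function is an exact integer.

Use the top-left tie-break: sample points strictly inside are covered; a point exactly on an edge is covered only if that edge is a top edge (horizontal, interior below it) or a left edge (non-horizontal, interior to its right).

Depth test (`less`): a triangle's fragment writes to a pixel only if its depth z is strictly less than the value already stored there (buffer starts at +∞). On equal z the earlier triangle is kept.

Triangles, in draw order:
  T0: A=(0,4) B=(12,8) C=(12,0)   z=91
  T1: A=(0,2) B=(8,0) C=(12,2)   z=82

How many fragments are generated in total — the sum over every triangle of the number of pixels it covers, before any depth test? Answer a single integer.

T0:
  2·area = 96  (B↔C swapped to make it positive)
  edge (0, 4)→(12, 0): d=(12,-4) top-left  bias=+0
  edge (12, 0)→(12, 8): d=(0,8) right/bottom  bias=-1
  edge (12, 8)→(0, 4): d=(-12,-4) top-left  bias=+0
    (4,0)@(9, 1): e=[0,24,72] → █  [on edge]
    (5,0)@(11, 1): e=[8,8,80] → █
    (6,0)@(13, 1): e=[16,-8,88] → ·
    (1,1)@(3, 3): e=[0,72,24] → █  [on edge]
    (2,1)@(5, 3): e=[8,56,32] → █
    (3,1)@(7, 3): e=[16,40,40] → █
    (6,1)@(13, 3): e=[40,-8,64] → ·
    (1,2)@(3, 5): e=[24,72,0] → █  [on edge]
    (6,2)@(13, 5): e=[64,-8,40] → ·
    (1,3)@(3, 7): e=[48,72,-24] → ·
    (2,3)@(5, 7): e=[56,56,-16] → ·
    (3,3)@(7, 7): e=[64,40,-8] → ·
    (4,3)@(9, 7): e=[72,24,0] → █  [on edge]
  covered (14 px):
    · · · · █ █ · ·
    · █ █ █ █ █ · ·
    · █ █ █ █ █ · ·
    · · · · █ █ · ·
T1:
  2·area = 24
  edge (0, 2)→(8, 0): d=(8,-2) top-left  bias=+0
  edge (8, 0)→(12, 2): d=(4,2) right/bottom  bias=-1
  edge (12, 2)→(0, 2): d=(-12,0) right/bottom  bias=-1
    (2,0)@(5, 1): e=[2,10,12] → █
    (3,0)@(7, 1): e=[6,6,12] → █
    (4,0)@(9, 1): e=[10,2,12] → █
    (5,0)@(11, 1): e=[14,-2,12] → ·
    (2,1)@(5, 3): e=[18,18,-12] → ·
    (3,1)@(7, 3): e=[22,14,-12] → ·
    (4,1)@(9, 3): e=[26,10,-12] → ·
  covered (3 px):
    · · █ █ █ · · ·
    · · · · · · · ·
    · · · · · · · ·
    · · · · · · · ·

Answer: 17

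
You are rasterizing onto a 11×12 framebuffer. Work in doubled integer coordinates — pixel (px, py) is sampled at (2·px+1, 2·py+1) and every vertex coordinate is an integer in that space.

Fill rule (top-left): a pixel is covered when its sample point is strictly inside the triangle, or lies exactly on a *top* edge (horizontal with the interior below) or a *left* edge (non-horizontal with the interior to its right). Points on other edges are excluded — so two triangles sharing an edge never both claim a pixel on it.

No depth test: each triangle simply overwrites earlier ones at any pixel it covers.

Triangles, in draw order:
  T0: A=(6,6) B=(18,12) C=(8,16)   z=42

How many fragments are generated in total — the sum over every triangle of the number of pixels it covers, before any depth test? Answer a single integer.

T0:
  2·area = 108
  edge (6, 6)→(18, 12): d=(12,6) right/bottom  bias=-1
  edge (18, 12)→(8, 16): d=(-10,4) right/bottom  bias=-1
  edge (8, 16)→(6, 6): d=(-2,-10) top-left  bias=+0
    (2,0)@(5, 1): e=[-54,162,0] → .  [on edge]
    (3,3)@(7, 7): e=[6,94,8] → X
    (4,3)@(9, 7): e=[-6,86,28] → .
    (3,4)@(7, 9): e=[30,74,4] → X
    (4,4)@(9, 9): e=[18,66,24] → X
    (5,4)@(11, 9): e=[6,58,44] → X
    (6,4)@(13, 9): e=[-6,50,64] → .
    (3,5)@(7, 11): e=[54,54,0] → X  [on edge]
    (6,5)@(13, 11): e=[18,30,60] → X
    (7,5)@(15, 11): e=[6,22,80] → X
    (8,5)@(17, 11): e=[-6,14,100] → .
    (3,6)@(7, 13): e=[78,34,-4] → .
    (4,10)@(9, 21): e=[162,-54,0] → .  [on edge]
  covered (14 px):
    . . . . . . . . . . .
    . . . . . . . . . . .
    . . . . . . . . . . .
    . . . X . . . . . . .
    . . . X X X . . . . .
    . . . X X X X X . . .
    . . . . X X X X . . .
    . . . . X . . . . . .
    . . . . . . . . . . .
    . . . . . . . . . . .
    . . . . . . . . . . .
    . . . . . . . . . . .

Result: 14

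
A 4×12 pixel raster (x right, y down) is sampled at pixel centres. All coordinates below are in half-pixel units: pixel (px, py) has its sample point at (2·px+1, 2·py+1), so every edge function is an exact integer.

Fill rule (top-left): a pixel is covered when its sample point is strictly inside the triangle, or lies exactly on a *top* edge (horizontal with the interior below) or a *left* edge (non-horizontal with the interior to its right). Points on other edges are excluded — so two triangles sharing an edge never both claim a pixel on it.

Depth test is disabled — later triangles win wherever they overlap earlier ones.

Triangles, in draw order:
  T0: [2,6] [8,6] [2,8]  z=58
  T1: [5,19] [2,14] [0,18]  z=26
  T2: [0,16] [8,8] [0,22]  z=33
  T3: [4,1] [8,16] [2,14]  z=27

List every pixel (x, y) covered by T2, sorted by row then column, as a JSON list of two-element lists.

T0:
  2·area = 12
  edge (2, 6)→(8, 6): d=(6,0) top-left  bias=+0
  edge (8, 6)→(2, 8): d=(-6,2) right/bottom  bias=-1
  edge (2, 8)→(2, 6): d=(0,-2) top-left  bias=+0
    (1,3)@(3, 7): e=[6,4,2] → █
    (2,3)@(5, 7): e=[6,0,6] → ·  [on edge]
    (1,4)@(3, 9): e=[18,-8,2] → ·
  covered (1 px):
    · · · ·
    · · · ·
    · · · ·
    · █ · ·
    · · · ·
    · · · ·
    · · · ·
    · · · ·
    · · · ·
    · · · ·
    · · · ·
    · · · ·
T1:
  2·area = 22  (B↔C swapped to make it positive)
  edge (5, 19)→(0, 18): d=(-5,-1) top-left  bias=+0
  edge (0, 18)→(2, 14): d=(2,-4) top-left  bias=+0
  edge (2, 14)→(5, 19): d=(3,5) right/bottom  bias=-1
    (0,8)@(1, 17): e=[6,2,14] → █
    (1,8)@(3, 17): e=[8,10,4] → █
    (2,8)@(5, 17): e=[10,18,-6] → ·
    (0,9)@(1, 19): e=[-4,6,20] → ·
    (1,9)@(3, 19): e=[-2,14,10] → ·
    (2,9)@(5, 19): e=[0,22,0] → ·  [on edge]
  covered (2 px):
    · · · ·
    · · · ·
    · · · ·
    · · · ·
    · · · ·
    · · · ·
    · · · ·
    · · · ·
    █ █ · ·
    · · · ·
    · · · ·
    · · · ·
T2:
  2·area = 48
  edge (0, 16)→(8, 8): d=(8,-8) top-left  bias=+0
  edge (8, 8)→(0, 22): d=(-8,14) right/bottom  bias=-1
  edge (0, 22)→(0, 16): d=(0,-6) top-left  bias=+0
    (3,4)@(7, 9): e=[0,6,42] → █  [on edge]
    (2,5)@(5, 11): e=[0,18,30] → █  [on edge]
    (3,5)@(7, 11): e=[16,-10,42] → ·
    (1,6)@(3, 13): e=[0,30,18] → █  [on edge]
    (3,6)@(7, 13): e=[32,-26,42] → ·
    (0,7)@(1, 15): e=[0,42,6] → █  [on edge]
    (2,7)@(5, 15): e=[32,-14,30] → ·
    (0,8)@(1, 17): e=[16,26,6] → █
    (1,8)@(3, 17): e=[32,-2,18] → ·
    (0,9)@(1, 19): e=[32,10,6] → █
    (1,9)@(3, 19): e=[48,-18,18] → ·
    (0,10)@(1, 21): e=[48,-6,6] → ·
  covered (8 px):
    · · · ·
    · · · ·
    · · · ·
    · · · ·
    · · · █
    · · █ ·
    · █ █ ·
    █ █ · ·
    █ · · ·
    █ · · ·
    · · · ·
    · · · ·
T3:
  2·area = 82
  edge (4, 1)→(8, 16): d=(4,15) right/bottom  bias=-1
  edge (8, 16)→(2, 14): d=(-6,-2) top-left  bias=+0
  edge (2, 14)→(4, 1): d=(2,-13) top-left  bias=+0
    (2,2)@(5, 5): e=[1,60,21] → █
    (3,2)@(7, 5): e=[-29,64,47] → ·
    (2,3)@(5, 7): e=[9,48,25] → █
    (3,3)@(7, 7): e=[-21,52,51] → ·
    (1,4)@(3, 9): e=[47,32,3] → █
    (3,4)@(7, 9): e=[-13,40,55] → ·
    (1,5)@(3, 11): e=[55,20,7] → █
    (3,5)@(7, 11): e=[-5,28,59] → ·
    (1,6)@(3, 13): e=[63,8,11] → █
    (3,6)@(7, 13): e=[3,16,63] → █
    (1,7)@(3, 15): e=[71,-4,15] → ·
    (2,7)@(5, 15): e=[41,0,41] → █  [on edge]
  covered (11 px):
    · · · ·
    · · · ·
    · · █ ·
    · · █ ·
    · █ █ ·
    · █ █ ·
    · █ █ █
    · · █ █
    · · · ·
    · · · ·
    · · · ·
    · · · ·

Answer: [[3,4],[2,5],[1,6],[2,6],[0,7],[1,7],[0,8],[0,9]]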